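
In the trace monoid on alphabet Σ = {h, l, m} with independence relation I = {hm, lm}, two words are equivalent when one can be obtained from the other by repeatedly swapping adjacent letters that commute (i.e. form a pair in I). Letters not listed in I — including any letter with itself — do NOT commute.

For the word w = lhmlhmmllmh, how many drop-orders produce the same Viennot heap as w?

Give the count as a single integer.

330

piece 0:l — minimal
piece 1:h rests on {0:l}
piece 2:m — minimal
piece 3:l rests on {1:h}
piece 4:h rests on {3:l}
piece 5:m rests on {2:m}
piece 6:m rests on {5:m}
piece 7:l rests on {4:h}
piece 8:l rests on {7:l}
piece 9:m rests on {6:m}
piece 10:h rests on {8:l}
minimal pieces: {0:l, 2:m}
ways to finish when only these pieces remain (= sum over removing one remaining piece with nothing left below it):
  1 left: {9}→1  {10}→1
  2 left: {6,9}→1  {8,10}→1  {9,10}→2
  3 left: {5,6,9}→1  {6,9,10}→3  {7,8,10}→1  {8,9,10}→3
  4 left: {2,5,6,9}→1  {4,7,8,10}→1  {5,6,9,10}→4  {6,8,9,10}→6  {7,8,9,10}→4
  5 left: {2,5,6,9,10}→5  {3,4,7,8,10}→1  {4,7,8,9,10}→5  {5,6,8,9,10}→10  {6,7,8,9,10}→10
  6 left: {1,3,4,7,8,10}→1  {2,5,6,8,9,10}→15  {3,4,7,8,9,10}→6  {4,6,7,8,9,10}→15  {5,6,7,8,9,10}→20
  7 left: {0,1,3,4,7,8,10}→1  {1,3,4,7,8,9,10}→7  {2,5,6,7,8,9,10}→35  {3,4,6,7,8,9,10}→21  {4,5,6,7,8,9,10}→35
  8 left: {0,1,3,4,7,8,9,10}→8  {1,3,4,6,7,8,9,10}→28  {2,4,5,6,7,8,9,10}→70  {3,4,5,6,7,8,9,10}→56
  9 left: {0,1,3,4,6,7,8,9,10}→36  {1,3,4,5,6,7,8,9,10}→84  {2,3,4,5,6,7,8,9,10}→126
  placing 0:l first → 210 extensions
  placing 2:m first → 120 extensions
total linear extensions = 330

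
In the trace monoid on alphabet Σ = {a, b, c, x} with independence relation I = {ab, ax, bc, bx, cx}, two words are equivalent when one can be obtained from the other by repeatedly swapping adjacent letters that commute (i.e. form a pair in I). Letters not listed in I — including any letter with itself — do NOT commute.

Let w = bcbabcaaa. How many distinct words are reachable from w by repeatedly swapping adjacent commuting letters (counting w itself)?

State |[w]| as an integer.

84

drop 0:b onto floor
drop 1:c onto floor
drop 2:b onto {0:b}
drop 3:a onto {1:c}
drop 4:b onto {2:b}
drop 5:c onto {3:a}
drop 6:a onto {5:c}
drop 7:a onto {6:a}
drop 8:a onto {7:a}
ground layer = {0:b, 1:c}
drop-orders for the pieces not yet dropped (sum over which currently-grounded one goes next):
  1 to go: {4} 1  {8} 1
  2 to go: {2,4} 1  {4,8} 2  {7,8} 1
  3 to go: {0,2,4} 1  {2,4,8} 3  {4,7,8} 3  {6,7,8} 1
  4 to go: {0,2,4,8} 4  {2,4,7,8} 6  {4,6,7,8} 4  {5,6,7,8} 1
  5 to go: {0,2,4,7,8} 10  {2,4,6,7,8} 10  {3,5,6,7,8} 1  {4,5,6,7,8} 5
  6 to go: {0,2,4,6,7,8} 20  {1,3,5,6,7,8} 1  {2,4,5,6,7,8} 15  {3,4,5,6,7,8} 6
  7 to go: {0,2,4,5,6,7,8} 35  {1,3,4,5,6,7,8} 7  {2,3,4,5,6,7,8} 21
  if 0:b drops first: 28 orders
  if 1:c drops first: 56 orders
heap linearizations: 84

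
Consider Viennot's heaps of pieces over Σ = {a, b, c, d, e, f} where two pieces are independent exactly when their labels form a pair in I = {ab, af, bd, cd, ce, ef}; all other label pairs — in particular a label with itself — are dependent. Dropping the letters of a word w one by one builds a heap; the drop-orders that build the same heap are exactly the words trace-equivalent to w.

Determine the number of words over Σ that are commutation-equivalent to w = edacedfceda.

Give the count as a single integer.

piece 0:e — minimal
piece 1:d rests on {0:e}
piece 2:a rests on {1:d}
piece 3:c rests on {2:a}
piece 4:e rests on {2:a}
piece 5:d rests on {4:e}
piece 6:f rests on {3:c, 5:d}
piece 7:c rests on {6:f}
piece 8:e rests on {5:d}
piece 9:d rests on {6:f, 8:e}
piece 10:a rests on {7:c, 9:d}
minimal pieces: {0:e}
ways to finish when only these pieces remain (= sum over removing one remaining piece with nothing left below it):
  1 left: {10}→1
  2 left: {7,10}→1  {9,10}→1
  3 left: {7,9,10}→2  {8,9,10}→1
  4 left: {6,7,9,10}→2  {7,8,9,10}→3
  5 left: {3,6,7,9,10}→2  {6,7,8,9,10}→5
  6 left: {3,6,7,8,9,10}→7  {5,6,7,8,9,10}→5
  7 left: {3,5,6,7,8,9,10}→12  {4,5,6,7,8,9,10}→5
  8 left: {3,4,5,6,7,8,9,10}→17
  9 left: {2,3,4,5,6,7,8,9,10}→17
  placing 0:e first → 17 extensions

17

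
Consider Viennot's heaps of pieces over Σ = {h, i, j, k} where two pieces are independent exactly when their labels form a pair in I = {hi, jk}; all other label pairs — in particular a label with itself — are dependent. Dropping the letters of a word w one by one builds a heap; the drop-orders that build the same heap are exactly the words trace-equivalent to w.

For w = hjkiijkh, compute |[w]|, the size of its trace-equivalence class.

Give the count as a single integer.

drop 0:h onto floor
drop 1:j onto {0:h}
drop 2:k onto {0:h}
drop 3:i onto {1:j, 2:k}
drop 4:i onto {3:i}
drop 5:j onto {4:i}
drop 6:k onto {4:i}
drop 7:h onto {5:j, 6:k}
ground layer = {0:h}
drop-orders for the pieces not yet dropped (sum over which currently-grounded one goes next):
  1 to go: {7} 1
  2 to go: {5,7} 1  {6,7} 1
  3 to go: {5,6,7} 2
  4 to go: {4,5,6,7} 2
  5 to go: {3,4,5,6,7} 2
  6 to go: {1,3,4,5,6,7} 2  {2,3,4,5,6,7} 2
  if 0:h drops first: 4 orders

4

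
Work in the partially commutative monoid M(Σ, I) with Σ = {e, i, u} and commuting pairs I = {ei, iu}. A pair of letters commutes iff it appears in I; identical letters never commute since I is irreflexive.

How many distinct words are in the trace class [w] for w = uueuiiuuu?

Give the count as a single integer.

36

piece 0:u — minimal
piece 1:u rests on {0:u}
piece 2:e rests on {1:u}
piece 3:u rests on {2:e}
piece 4:i — minimal
piece 5:i rests on {4:i}
piece 6:u rests on {3:u}
piece 7:u rests on {6:u}
piece 8:u rests on {7:u}
minimal pieces: {0:u, 4:i}
ways to finish when only these pieces remain (= sum over removing one remaining piece with nothing left below it):
  1 left: {5}→1  {8}→1
  2 left: {4,5}→1  {5,8}→2  {7,8}→1
  3 left: {4,5,8}→3  {5,7,8}→3  {6,7,8}→1
  4 left: {3,6,7,8}→1  {4,5,7,8}→6  {5,6,7,8}→4
  5 left: {2,3,6,7,8}→1  {3,5,6,7,8}→5  {4,5,6,7,8}→10
  6 left: {1,2,3,6,7,8}→1  {2,3,5,6,7,8}→6  {3,4,5,6,7,8}→15
  7 left: {0,1,2,3,6,7,8}→1  {1,2,3,5,6,7,8}→7  {2,3,4,5,6,7,8}→21
  placing 0:u first → 28 extensions
  placing 4:i first → 8 extensions
total linear extensions = 36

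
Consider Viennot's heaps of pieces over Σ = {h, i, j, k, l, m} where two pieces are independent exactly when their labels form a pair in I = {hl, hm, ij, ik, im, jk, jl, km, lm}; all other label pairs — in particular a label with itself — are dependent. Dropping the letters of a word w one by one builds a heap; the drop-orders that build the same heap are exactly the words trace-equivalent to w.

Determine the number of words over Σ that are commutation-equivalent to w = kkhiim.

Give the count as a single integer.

0(k) covers ∅
1(k) covers 0:k
2(h) covers 1:k
3(i) covers 2:h
4(i) covers 3:i
5(m) covers ∅
floor of heap: 0:k, 5:m
completions by unplaced set U, small U first (add the entries for U minus each lowest piece of U):
  |U|=1: {4}:1  {5}:1
  |U|=2: {3,4}:1  {4,5}:2
  |U|=3: {2,3,4}:1  {3,4,5}:3
  |U|=4: {1,2,3,4}:1  {2,3,4,5}:4
  start at 0(k): 5
  start at 5(m): 1
sum over floor = 6

6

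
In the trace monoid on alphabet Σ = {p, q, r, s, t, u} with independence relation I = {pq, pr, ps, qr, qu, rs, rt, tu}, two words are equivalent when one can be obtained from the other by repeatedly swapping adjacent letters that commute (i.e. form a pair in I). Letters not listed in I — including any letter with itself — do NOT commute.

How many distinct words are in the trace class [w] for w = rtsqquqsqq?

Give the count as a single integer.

18

piece 0:r — minimal
piece 1:t — minimal
piece 2:s rests on {1:t}
piece 3:q rests on {2:s}
piece 4:q rests on {3:q}
piece 5:u rests on {0:r, 2:s}
piece 6:q rests on {4:q}
piece 7:s rests on {5:u, 6:q}
piece 8:q rests on {7:s}
piece 9:q rests on {8:q}
minimal pieces: {0:r, 1:t}
ways to finish when only these pieces remain (= sum over removing one remaining piece with nothing left below it):
  1 left: {9}→1
  2 left: {8,9}→1
  3 left: {7,8,9}→1
  4 left: {5,7,8,9}→1  {6,7,8,9}→1
  5 left: {0,5,7,8,9}→1  {4,6,7,8,9}→1  {5,6,7,8,9}→2
  6 left: {0,5,6,7,8,9}→3  {3,4,6,7,8,9}→1  {4,5,6,7,8,9}→3
  7 left: {0,4,5,6,7,8,9}→6  {3,4,5,6,7,8,9}→4
  8 left: {0,3,4,5,6,7,8,9}→10  {2,3,4,5,6,7,8,9}→4
  placing 0:r first → 4 extensions
  placing 1:t first → 14 extensions
total linear extensions = 18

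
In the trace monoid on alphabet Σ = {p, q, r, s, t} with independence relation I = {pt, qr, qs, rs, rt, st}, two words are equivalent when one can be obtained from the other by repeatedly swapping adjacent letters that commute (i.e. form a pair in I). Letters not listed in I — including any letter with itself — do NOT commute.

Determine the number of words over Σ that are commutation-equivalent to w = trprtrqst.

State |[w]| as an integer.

315

drop 0:t onto floor
drop 1:r onto floor
drop 2:p onto {1:r}
drop 3:r onto {2:p}
drop 4:t onto {0:t}
drop 5:r onto {3:r}
drop 6:q onto {2:p, 4:t}
drop 7:s onto {2:p}
drop 8:t onto {6:q}
ground layer = {0:t, 1:r}
drop-orders for the pieces not yet dropped (sum over which currently-grounded one goes next):
  1 to go: {5} 1  {7} 1  {8} 1
  2 to go: {3,5} 1  {5,7} 2  {5,8} 2  {6,8} 1  {7,8} 2
  3 to go: {3,5,7} 3  {3,5,8} 3  {4,6,8} 1  {5,6,8} 3  {5,7,8} 6  {6,7,8} 3
  4 to go: {0,4,6,8} 1  {3,5,6,8} 6  {3,5,7,8} 12  {4,5,6,8} 4  {4,6,7,8} 4  {5,6,7,8} 12
  5 to go: {0,4,5,6,8} 5  {0,4,6,7,8} 5  {3,4,5,6,8} 10  {3,5,6,7,8} 30  {4,5,6,7,8} 20
  6 to go: {0,3,4,5,6,8} 15  {0,4,5,6,7,8} 30  {2,3,5,6,7,8} 30  {3,4,5,6,7,8} 60
  7 to go: {0,3,4,5,6,7,8} 105  {1,2,3,5,6,7,8} 30  {2,3,4,5,6,7,8} 90
  if 0:t drops first: 120 orders
  if 1:r drops first: 195 orders
heap linearizations: 315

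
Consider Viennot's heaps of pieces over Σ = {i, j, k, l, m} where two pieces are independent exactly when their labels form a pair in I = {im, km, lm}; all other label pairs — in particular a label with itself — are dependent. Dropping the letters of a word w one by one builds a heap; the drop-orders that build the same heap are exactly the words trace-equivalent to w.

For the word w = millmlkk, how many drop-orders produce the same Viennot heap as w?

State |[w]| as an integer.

28

#0=m has no predecessor
#1=i has no predecessor
#2=l depends on [1:i]
#3=l depends on [2:l]
#4=m depends on [0:m]
#5=l depends on [3:l]
#6=k depends on [5:l]
#7=k depends on [6:k]
sources: [0:m, 1:i]
N(rest) = Σ N(rest − s) over sources s of rest; N(one piece) = 1:
  size 1 → [4]=1  [7]=1
  size 2 → [0,4]=1  [4,7]=2  [6,7]=1
  size 3 → [0,4,7]=3  [4,6,7]=3  [5,6,7]=1
  size 4 → [0,4,6,7]=6  [3,5,6,7]=1  [4,5,6,7]=4
  size 5 → [0,4,5,6,7]=10  [2,3,5,6,7]=1  [3,4,5,6,7]=5
  size 6 → [0,3,4,5,6,7]=15  [1,2,3,5,6,7]=1  [2,3,4,5,6,7]=6
  first=0(m) contributes 7
  first=1(i) contributes 21
|[w]| = 28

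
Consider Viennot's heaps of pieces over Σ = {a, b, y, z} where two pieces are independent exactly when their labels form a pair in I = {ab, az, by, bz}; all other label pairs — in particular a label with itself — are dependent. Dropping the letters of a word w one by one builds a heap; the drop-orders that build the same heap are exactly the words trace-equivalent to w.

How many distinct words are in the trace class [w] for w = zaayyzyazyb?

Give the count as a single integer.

66

#0=z has no predecessor
#1=a has no predecessor
#2=a depends on [1:a]
#3=y depends on [0:z, 2:a]
#4=y depends on [3:y]
#5=z depends on [4:y]
#6=y depends on [5:z]
#7=a depends on [6:y]
#8=z depends on [6:y]
#9=y depends on [7:a, 8:z]
#10=b has no predecessor
sources: [0:z, 1:a, 10:b]
N(rest) = Σ N(rest − s) over sources s of rest; N(one piece) = 1:
  size 1 → [9]=1  [10]=1
  size 2 → [7,9]=1  [8,9]=1  [9,10]=2
  size 3 → [7,8,9]=2  [7,9,10]=3  [8,9,10]=3
  size 4 → [6,7,8,9]=2  [7,8,9,10]=8
  size 5 → [5,6,7,8,9]=2  [6,7,8,9,10]=10
  size 6 → [4,5,6,7,8,9]=2  [5,6,7,8,9,10]=12
  size 7 → [3,4,5,6,7,8,9]=2  [4,5,6,7,8,9,10]=14
  size 8 → [0,3,4,5,6,7,8,9]=2  [2,3,4,5,6,7,8,9]=2  [3,4,5,6,7,8,9,10]=16
  size 9 → [0,2,3,4,5,6,7,8,9]=4  [0,3,4,5,6,7,8,9,10]=18  [1,2,3,4,5,6,7,8,9]=2  [2,3,4,5,6,7,8,9,10]=18
  first=0(z) contributes 20
  first=1(a) contributes 40
  first=10(b) contributes 6
|[w]| = 66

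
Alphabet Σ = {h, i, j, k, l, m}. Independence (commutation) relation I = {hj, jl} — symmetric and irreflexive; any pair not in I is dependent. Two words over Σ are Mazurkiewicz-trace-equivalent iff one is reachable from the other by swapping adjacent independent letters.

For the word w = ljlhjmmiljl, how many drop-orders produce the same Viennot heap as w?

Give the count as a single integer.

30

piece 0:l — minimal
piece 1:j — minimal
piece 2:l rests on {0:l}
piece 3:h rests on {2:l}
piece 4:j rests on {1:j}
piece 5:m rests on {3:h, 4:j}
piece 6:m rests on {5:m}
piece 7:i rests on {6:m}
piece 8:l rests on {7:i}
piece 9:j rests on {7:i}
piece 10:l rests on {8:l}
minimal pieces: {0:l, 1:j}
ways to finish when only these pieces remain (= sum over removing one remaining piece with nothing left below it):
  1 left: {9}→1  {10}→1
  2 left: {8,10}→1  {9,10}→2
  3 left: {8,9,10}→3
  4 left: {7,8,9,10}→3
  5 left: {6,7,8,9,10}→3
  6 left: {5,6,7,8,9,10}→3
  7 left: {3,5,6,7,8,9,10}→3  {4,5,6,7,8,9,10}→3
  8 left: {1,4,5,6,7,8,9,10}→3  {2,3,5,6,7,8,9,10}→3  {3,4,5,6,7,8,9,10}→6
  9 left: {0,2,3,5,6,7,8,9,10}→3  {1,3,4,5,6,7,8,9,10}→9  {2,3,4,5,6,7,8,9,10}→9
  placing 0:l first → 18 extensions
  placing 1:j first → 12 extensions
total linear extensions = 30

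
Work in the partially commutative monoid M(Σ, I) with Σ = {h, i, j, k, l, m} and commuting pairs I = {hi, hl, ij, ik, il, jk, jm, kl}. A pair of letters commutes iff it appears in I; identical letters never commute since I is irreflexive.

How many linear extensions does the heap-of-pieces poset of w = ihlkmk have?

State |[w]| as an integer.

12

drop 0:i onto floor
drop 1:h onto floor
drop 2:l onto floor
drop 3:k onto {1:h}
drop 4:m onto {0:i, 2:l, 3:k}
drop 5:k onto {4:m}
ground layer = {0:i, 1:h, 2:l}
drop-orders for the pieces not yet dropped (sum over which currently-grounded one goes next):
  1 to go: {5} 1
  2 to go: {4,5} 1
  3 to go: {0,4,5} 1  {2,4,5} 1  {3,4,5} 1
  4 to go: {0,2,4,5} 2  {0,3,4,5} 2  {1,3,4,5} 1  {2,3,4,5} 2
  if 0:i drops first: 3 orders
  if 1:h drops first: 6 orders
  if 2:l drops first: 3 orders
heap linearizations: 12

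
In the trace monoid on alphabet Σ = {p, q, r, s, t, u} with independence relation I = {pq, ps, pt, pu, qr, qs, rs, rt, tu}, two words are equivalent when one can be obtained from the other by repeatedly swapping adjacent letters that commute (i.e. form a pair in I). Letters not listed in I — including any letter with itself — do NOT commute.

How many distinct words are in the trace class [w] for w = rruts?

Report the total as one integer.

4

0(r) covers ∅
1(r) covers 0:r
2(u) covers 1:r
3(t) covers ∅
4(s) covers 2:u, 3:t
floor of heap: 0:r, 3:t
completions by unplaced set U, small U first (add the entries for U minus each lowest piece of U):
  |U|=1: {4}:1
  |U|=2: {2,4}:1  {3,4}:1
  |U|=3: {1,2,4}:1  {2,3,4}:2
  start at 0(r): 3
  start at 3(t): 1
sum over floor = 4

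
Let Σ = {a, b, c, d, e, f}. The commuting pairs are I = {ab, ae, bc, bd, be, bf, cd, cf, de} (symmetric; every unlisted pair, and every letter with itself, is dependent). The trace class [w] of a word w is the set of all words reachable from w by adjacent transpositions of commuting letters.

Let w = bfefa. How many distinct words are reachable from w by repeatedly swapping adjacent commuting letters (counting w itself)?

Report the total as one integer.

5

piece 0:b — minimal
piece 1:f — minimal
piece 2:e rests on {1:f}
piece 3:f rests on {2:e}
piece 4:a rests on {3:f}
minimal pieces: {0:b, 1:f}
ways to finish when only these pieces remain (= sum over removing one remaining piece with nothing left below it):
  1 left: {0}→1  {4}→1
  2 left: {0,4}→2  {3,4}→1
  3 left: {0,3,4}→3  {2,3,4}→1
  placing 0:b first → 1 extensions
  placing 1:f first → 4 extensions
total linear extensions = 5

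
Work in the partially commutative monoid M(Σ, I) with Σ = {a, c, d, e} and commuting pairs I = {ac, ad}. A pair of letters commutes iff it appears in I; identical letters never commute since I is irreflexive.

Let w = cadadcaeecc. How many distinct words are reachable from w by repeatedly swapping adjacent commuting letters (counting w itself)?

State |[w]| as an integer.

35

drop 0:c onto floor
drop 1:a onto floor
drop 2:d onto {0:c}
drop 3:a onto {1:a}
drop 4:d onto {2:d}
drop 5:c onto {4:d}
drop 6:a onto {3:a}
drop 7:e onto {5:c, 6:a}
drop 8:e onto {7:e}
drop 9:c onto {8:e}
drop 10:c onto {9:c}
ground layer = {0:c, 1:a}
drop-orders for the pieces not yet dropped (sum over which currently-grounded one goes next):
  1 to go: {10} 1
  2 to go: {9,10} 1
  3 to go: {8,9,10} 1
  4 to go: {7,8,9,10} 1
  5 to go: {5,7,8,9,10} 1  {6,7,8,9,10} 1
  6 to go: {3,6,7,8,9,10} 1  {4,5,7,8,9,10} 1  {5,6,7,8,9,10} 2
  7 to go: {1,3,6,7,8,9,10} 1  {2,4,5,7,8,9,10} 1  {3,5,6,7,8,9,10} 3  {4,5,6,7,8,9,10} 3
  8 to go: {0,2,4,5,7,8,9,10} 1  {1,3,5,6,7,8,9,10} 4  {2,4,5,6,7,8,9,10} 4  {3,4,5,6,7,8,9,10} 6
  9 to go: {0,2,4,5,6,7,8,9,10} 5  {1,3,4,5,6,7,8,9,10} 10  {2,3,4,5,6,7,8,9,10} 10
  if 0:c drops first: 20 orders
  if 1:a drops first: 15 orders
heap linearizations: 35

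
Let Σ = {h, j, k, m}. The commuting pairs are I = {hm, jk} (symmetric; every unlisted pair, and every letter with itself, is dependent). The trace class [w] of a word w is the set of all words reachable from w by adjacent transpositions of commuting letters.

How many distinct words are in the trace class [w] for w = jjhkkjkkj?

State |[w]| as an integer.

15

#0=j has no predecessor
#1=j depends on [0:j]
#2=h depends on [1:j]
#3=k depends on [2:h]
#4=k depends on [3:k]
#5=j depends on [2:h]
#6=k depends on [4:k]
#7=k depends on [6:k]
#8=j depends on [5:j]
sources: [0:j]
N(rest) = Σ N(rest − s) over sources s of rest; N(one piece) = 1:
  size 1 → [7]=1  [8]=1
  size 2 → [5,8]=1  [6,7]=1  [7,8]=2
  size 3 → [4,6,7]=1  [5,7,8]=3  [6,7,8]=3
  size 4 → [3,4,6,7]=1  [4,6,7,8]=4  [5,6,7,8]=6
  size 5 → [3,4,6,7,8]=5  [4,5,6,7,8]=10
  size 6 → [3,4,5,6,7,8]=15
  size 7 → [2,3,4,5,6,7,8]=15
  first=0(j) contributes 15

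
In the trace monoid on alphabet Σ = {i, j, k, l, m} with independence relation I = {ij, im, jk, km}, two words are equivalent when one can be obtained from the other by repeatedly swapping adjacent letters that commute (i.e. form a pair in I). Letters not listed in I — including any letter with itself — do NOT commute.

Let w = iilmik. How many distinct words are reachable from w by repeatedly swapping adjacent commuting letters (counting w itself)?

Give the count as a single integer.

drop 0:i onto floor
drop 1:i onto {0:i}
drop 2:l onto {1:i}
drop 3:m onto {2:l}
drop 4:i onto {2:l}
drop 5:k onto {4:i}
ground layer = {0:i}
drop-orders for the pieces not yet dropped (sum over which currently-grounded one goes next):
  1 to go: {3} 1  {5} 1
  2 to go: {3,5} 2  {4,5} 1
  3 to go: {3,4,5} 3
  4 to go: {2,3,4,5} 3
  if 0:i drops first: 3 orders

3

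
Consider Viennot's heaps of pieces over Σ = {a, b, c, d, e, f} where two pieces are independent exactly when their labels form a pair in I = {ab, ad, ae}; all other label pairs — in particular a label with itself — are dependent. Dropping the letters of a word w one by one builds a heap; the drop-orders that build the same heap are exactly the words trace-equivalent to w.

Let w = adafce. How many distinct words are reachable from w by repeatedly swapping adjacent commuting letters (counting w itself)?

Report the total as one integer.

#0=a has no predecessor
#1=d has no predecessor
#2=a depends on [0:a]
#3=f depends on [1:d, 2:a]
#4=c depends on [3:f]
#5=e depends on [4:c]
sources: [0:a, 1:d]
N(rest) = Σ N(rest − s) over sources s of rest; N(one piece) = 1:
  size 1 → [5]=1
  size 2 → [4,5]=1
  size 3 → [3,4,5]=1
  size 4 → [1,3,4,5]=1  [2,3,4,5]=1
  first=0(a) contributes 2
  first=1(d) contributes 1
|[w]| = 3

3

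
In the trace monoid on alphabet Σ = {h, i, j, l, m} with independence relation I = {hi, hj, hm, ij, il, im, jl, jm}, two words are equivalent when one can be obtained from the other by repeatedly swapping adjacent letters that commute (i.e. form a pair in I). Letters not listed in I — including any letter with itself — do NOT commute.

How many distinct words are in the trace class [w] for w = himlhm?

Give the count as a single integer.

24

#0=h has no predecessor
#1=i has no predecessor
#2=m has no predecessor
#3=l depends on [0:h, 2:m]
#4=h depends on [3:l]
#5=m depends on [3:l]
sources: [0:h, 1:i, 2:m]
N(rest) = Σ N(rest − s) over sources s of rest; N(one piece) = 1:
  size 1 → [1]=1  [4]=1  [5]=1
  size 2 → [1,4]=2  [1,5]=2  [4,5]=2
  size 3 → [1,4,5]=6  [3,4,5]=2
  size 4 → [0,3,4,5]=2  [1,3,4,5]=8  [2,3,4,5]=2
  first=0(h) contributes 10
  first=1(i) contributes 4
  first=2(m) contributes 10
|[w]| = 24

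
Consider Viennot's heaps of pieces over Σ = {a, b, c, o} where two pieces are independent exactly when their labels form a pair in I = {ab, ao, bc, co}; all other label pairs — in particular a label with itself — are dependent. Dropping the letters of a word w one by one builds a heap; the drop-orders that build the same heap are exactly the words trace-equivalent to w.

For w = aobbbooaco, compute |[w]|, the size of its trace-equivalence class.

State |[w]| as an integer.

0(a) covers ∅
1(o) covers ∅
2(b) covers 1:o
3(b) covers 2:b
4(b) covers 3:b
5(o) covers 4:b
6(o) covers 5:o
7(a) covers 0:a
8(c) covers 7:a
9(o) covers 6:o
floor of heap: 0:a, 1:o
completions by unplaced set U, small U first (add the entries for U minus each lowest piece of U):
  |U|=1: {8}:1  {9}:1
  |U|=2: {6,9}:1  {7,8}:1  {8,9}:2
  |U|=3: {0,7,8}:1  {5,6,9}:1  {6,8,9}:3  {7,8,9}:3
  |U|=4: {0,7,8,9}:4  {4,5,6,9}:1  {5,6,8,9}:4  {6,7,8,9}:6
  |U|=5: {0,6,7,8,9}:10  {3,4,5,6,9}:1  {4,5,6,8,9}:5  {5,6,7,8,9}:10
  |U|=6: {0,5,6,7,8,9}:20  {2,3,4,5,6,9}:1  {3,4,5,6,8,9}:6  {4,5,6,7,8,9}:15
  |U|=7: {0,4,5,6,7,8,9}:35  {1,2,3,4,5,6,9}:1  {2,3,4,5,6,8,9}:7  {3,4,5,6,7,8,9}:21
  |U|=8: {0,3,4,5,6,7,8,9}:56  {1,2,3,4,5,6,8,9}:8  {2,3,4,5,6,7,8,9}:28
  start at 0(a): 36
  start at 1(o): 84
sum over floor = 120

120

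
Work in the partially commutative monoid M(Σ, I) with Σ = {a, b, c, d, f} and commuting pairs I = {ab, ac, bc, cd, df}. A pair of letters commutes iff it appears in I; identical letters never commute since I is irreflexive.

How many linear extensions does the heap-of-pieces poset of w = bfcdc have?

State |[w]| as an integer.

4

0(b) covers ∅
1(f) covers 0:b
2(c) covers 1:f
3(d) covers 0:b
4(c) covers 2:c
floor of heap: 0:b
completions by unplaced set U, small U first (add the entries for U minus each lowest piece of U):
  |U|=1: {3}:1  {4}:1
  |U|=2: {2,4}:1  {3,4}:2
  |U|=3: {1,2,4}:1  {2,3,4}:3
  start at 0(b): 4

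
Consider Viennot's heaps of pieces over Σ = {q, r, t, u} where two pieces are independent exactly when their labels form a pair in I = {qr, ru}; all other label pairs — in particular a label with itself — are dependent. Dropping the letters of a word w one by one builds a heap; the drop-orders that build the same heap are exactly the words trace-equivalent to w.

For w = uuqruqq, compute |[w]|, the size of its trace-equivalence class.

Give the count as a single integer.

7

drop 0:u onto floor
drop 1:u onto {0:u}
drop 2:q onto {1:u}
drop 3:r onto floor
drop 4:u onto {2:q}
drop 5:q onto {4:u}
drop 6:q onto {5:q}
ground layer = {0:u, 3:r}
drop-orders for the pieces not yet dropped (sum over which currently-grounded one goes next):
  1 to go: {3} 1  {6} 1
  2 to go: {3,6} 2  {5,6} 1
  3 to go: {3,5,6} 3  {4,5,6} 1
  4 to go: {2,4,5,6} 1  {3,4,5,6} 4
  5 to go: {1,2,4,5,6} 1  {2,3,4,5,6} 5
  if 0:u drops first: 6 orders
  if 3:r drops first: 1 orders
heap linearizations: 7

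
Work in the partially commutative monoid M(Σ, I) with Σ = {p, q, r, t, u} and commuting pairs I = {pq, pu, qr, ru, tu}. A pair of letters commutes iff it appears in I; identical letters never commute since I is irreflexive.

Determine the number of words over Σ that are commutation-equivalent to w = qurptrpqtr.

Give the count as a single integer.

piece 0:q — minimal
piece 1:u rests on {0:q}
piece 2:r — minimal
piece 3:p rests on {2:r}
piece 4:t rests on {0:q, 3:p}
piece 5:r rests on {4:t}
piece 6:p rests on {5:r}
piece 7:q rests on {1:u, 4:t}
piece 8:t rests on {6:p, 7:q}
piece 9:r rests on {8:t}
minimal pieces: {0:q, 2:r}
ways to finish when only these pieces remain (= sum over removing one remaining piece with nothing left below it):
  1 left: {9}→1
  2 left: {8,9}→1
  3 left: {6,8,9}→1  {7,8,9}→1
  4 left: {1,7,8,9}→1  {5,6,8,9}→1  {6,7,8,9}→2
  5 left: {1,6,7,8,9}→3  {5,6,7,8,9}→3
  6 left: {1,5,6,7,8,9}→6  {4,5,6,7,8,9}→3
  7 left: {1,4,5,6,7,8,9}→9  {3,4,5,6,7,8,9}→3
  8 left: {0,1,4,5,6,7,8,9}→9  {1,3,4,5,6,7,8,9}→12  {2,3,4,5,6,7,8,9}→3
  placing 0:q first → 15 extensions
  placing 2:r first → 21 extensions
total linear extensions = 36

36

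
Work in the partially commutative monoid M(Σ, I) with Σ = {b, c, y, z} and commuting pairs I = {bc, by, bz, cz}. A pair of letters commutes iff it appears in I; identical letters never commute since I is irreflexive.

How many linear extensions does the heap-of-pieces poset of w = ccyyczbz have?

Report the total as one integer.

24

0(c) covers ∅
1(c) covers 0:c
2(y) covers 1:c
3(y) covers 2:y
4(c) covers 3:y
5(z) covers 3:y
6(b) covers ∅
7(z) covers 5:z
floor of heap: 0:c, 6:b
completions by unplaced set U, small U first (add the entries for U minus each lowest piece of U):
  |U|=1: {4}:1  {6}:1  {7}:1
  |U|=2: {4,6}:2  {4,7}:2  {5,7}:1  {6,7}:2
  |U|=3: {4,5,7}:3  {4,6,7}:6  {5,6,7}:3
  |U|=4: {3,4,5,7}:3  {4,5,6,7}:12
  |U|=5: {2,3,4,5,7}:3  {3,4,5,6,7}:15
  |U|=6: {1,2,3,4,5,7}:3  {2,3,4,5,6,7}:18
  start at 0(c): 21
  start at 6(b): 3
sum over floor = 24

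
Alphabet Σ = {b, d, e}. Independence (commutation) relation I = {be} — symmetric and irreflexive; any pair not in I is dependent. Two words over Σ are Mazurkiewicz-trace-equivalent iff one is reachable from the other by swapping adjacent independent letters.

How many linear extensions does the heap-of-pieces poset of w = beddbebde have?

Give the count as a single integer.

#0=b has no predecessor
#1=e has no predecessor
#2=d depends on [0:b, 1:e]
#3=d depends on [2:d]
#4=b depends on [3:d]
#5=e depends on [3:d]
#6=b depends on [4:b]
#7=d depends on [5:e, 6:b]
#8=e depends on [7:d]
sources: [0:b, 1:e]
N(rest) = Σ N(rest − s) over sources s of rest; N(one piece) = 1:
  size 1 → [8]=1
  size 2 → [7,8]=1
  size 3 → [5,7,8]=1  [6,7,8]=1
  size 4 → [4,6,7,8]=1  [5,6,7,8]=2
  size 5 → [4,5,6,7,8]=3
  size 6 → [3,4,5,6,7,8]=3
  size 7 → [2,3,4,5,6,7,8]=3
  first=0(b) contributes 3
  first=1(e) contributes 3
|[w]| = 6

6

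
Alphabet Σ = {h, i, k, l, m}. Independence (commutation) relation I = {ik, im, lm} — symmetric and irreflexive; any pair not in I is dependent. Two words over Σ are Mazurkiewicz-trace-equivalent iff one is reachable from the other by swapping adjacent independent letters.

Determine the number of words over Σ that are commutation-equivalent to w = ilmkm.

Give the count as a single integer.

3

piece 0:i — minimal
piece 1:l rests on {0:i}
piece 2:m — minimal
piece 3:k rests on {1:l, 2:m}
piece 4:m rests on {3:k}
minimal pieces: {0:i, 2:m}
ways to finish when only these pieces remain (= sum over removing one remaining piece with nothing left below it):
  1 left: {4}→1
  2 left: {3,4}→1
  3 left: {1,3,4}→1  {2,3,4}→1
  placing 0:i first → 2 extensions
  placing 2:m first → 1 extensions
total linear extensions = 3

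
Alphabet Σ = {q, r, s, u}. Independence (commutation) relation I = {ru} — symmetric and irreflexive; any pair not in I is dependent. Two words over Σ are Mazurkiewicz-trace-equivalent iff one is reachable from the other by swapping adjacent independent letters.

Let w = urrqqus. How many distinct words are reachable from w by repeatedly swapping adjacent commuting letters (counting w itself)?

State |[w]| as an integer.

#0=u has no predecessor
#1=r has no predecessor
#2=r depends on [1:r]
#3=q depends on [0:u, 2:r]
#4=q depends on [3:q]
#5=u depends on [4:q]
#6=s depends on [5:u]
sources: [0:u, 1:r]
N(rest) = Σ N(rest − s) over sources s of rest; N(one piece) = 1:
  size 1 → [6]=1
  size 2 → [5,6]=1
  size 3 → [4,5,6]=1
  size 4 → [3,4,5,6]=1
  size 5 → [0,3,4,5,6]=1  [2,3,4,5,6]=1
  first=0(u) contributes 1
  first=1(r) contributes 2
|[w]| = 3

3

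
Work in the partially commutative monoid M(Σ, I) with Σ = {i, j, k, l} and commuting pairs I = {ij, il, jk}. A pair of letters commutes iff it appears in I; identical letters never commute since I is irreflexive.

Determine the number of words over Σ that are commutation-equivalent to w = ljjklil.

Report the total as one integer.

piece 0:l — minimal
piece 1:j rests on {0:l}
piece 2:j rests on {1:j}
piece 3:k rests on {0:l}
piece 4:l rests on {2:j, 3:k}
piece 5:i rests on {3:k}
piece 6:l rests on {4:l}
minimal pieces: {0:l}
ways to finish when only these pieces remain (= sum over removing one remaining piece with nothing left below it):
  1 left: {5}→1  {6}→1
  2 left: {4,6}→1  {5,6}→2
  3 left: {2,4,6}→1  {4,5,6}→3
  4 left: {1,2,4,6}→1  {2,4,5,6}→4  {3,4,5,6}→3
  5 left: {1,2,4,5,6}→5  {2,3,4,5,6}→7
  placing 0:l first → 12 extensions

12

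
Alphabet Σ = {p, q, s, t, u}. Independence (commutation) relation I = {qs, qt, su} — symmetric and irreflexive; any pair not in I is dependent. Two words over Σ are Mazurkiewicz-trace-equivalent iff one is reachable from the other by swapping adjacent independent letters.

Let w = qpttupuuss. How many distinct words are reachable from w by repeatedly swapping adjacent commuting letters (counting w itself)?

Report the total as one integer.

0(q) covers ∅
1(p) covers 0:q
2(t) covers 1:p
3(t) covers 2:t
4(u) covers 3:t
5(p) covers 4:u
6(u) covers 5:p
7(u) covers 6:u
8(s) covers 5:p
9(s) covers 8:s
floor of heap: 0:q
completions by unplaced set U, small U first (add the entries for U minus each lowest piece of U):
  |U|=1: {7}:1  {9}:1
  |U|=2: {6,7}:1  {7,9}:2  {8,9}:1
  |U|=3: {6,7,9}:3  {7,8,9}:3
  |U|=4: {6,7,8,9}:6
  |U|=5: {5,6,7,8,9}:6
  |U|=6: {4,5,6,7,8,9}:6
  |U|=7: {3,4,5,6,7,8,9}:6
  |U|=8: {2,3,4,5,6,7,8,9}:6
  start at 0(q): 6

6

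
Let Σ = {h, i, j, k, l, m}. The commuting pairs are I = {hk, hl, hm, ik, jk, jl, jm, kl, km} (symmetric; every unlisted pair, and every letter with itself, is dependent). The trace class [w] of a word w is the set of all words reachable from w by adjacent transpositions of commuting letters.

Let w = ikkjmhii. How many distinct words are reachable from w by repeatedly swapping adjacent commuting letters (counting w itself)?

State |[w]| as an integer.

84

drop 0:i onto floor
drop 1:k onto floor
drop 2:k onto {1:k}
drop 3:j onto {0:i}
drop 4:m onto {0:i}
drop 5:h onto {3:j}
drop 6:i onto {4:m, 5:h}
drop 7:i onto {6:i}
ground layer = {0:i, 1:k}
drop-orders for the pieces not yet dropped (sum over which currently-grounded one goes next):
  1 to go: {2} 1  {7} 1
  2 to go: {1,2} 1  {2,7} 2  {6,7} 1
  3 to go: {1,2,7} 3  {2,6,7} 3  {4,6,7} 1  {5,6,7} 1
  4 to go: {1,2,6,7} 6  {2,4,6,7} 4  {2,5,6,7} 4  {3,5,6,7} 1  {4,5,6,7} 2
  5 to go: {1,2,4,6,7} 10  {1,2,5,6,7} 10  {2,3,5,6,7} 5  {2,4,5,6,7} 10  {3,4,5,6,7} 3
  6 to go: {0,3,4,5,6,7} 3  {1,2,3,5,6,7} 15  {1,2,4,5,6,7} 30  {2,3,4,5,6,7} 18
  if 0:i drops first: 63 orders
  if 1:k drops first: 21 orders
heap linearizations: 84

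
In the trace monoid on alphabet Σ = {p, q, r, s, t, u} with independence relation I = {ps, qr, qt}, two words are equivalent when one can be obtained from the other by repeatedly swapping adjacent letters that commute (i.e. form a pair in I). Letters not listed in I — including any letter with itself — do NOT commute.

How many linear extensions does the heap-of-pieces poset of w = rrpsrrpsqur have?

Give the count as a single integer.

4

drop 0:r onto floor
drop 1:r onto {0:r}
drop 2:p onto {1:r}
drop 3:s onto {1:r}
drop 4:r onto {2:p, 3:s}
drop 5:r onto {4:r}
drop 6:p onto {5:r}
drop 7:s onto {5:r}
drop 8:q onto {6:p, 7:s}
drop 9:u onto {8:q}
drop 10:r onto {9:u}
ground layer = {0:r}
drop-orders for the pieces not yet dropped (sum over which currently-grounded one goes next):
  1 to go: {10} 1
  2 to go: {9,10} 1
  3 to go: {8,9,10} 1
  4 to go: {6,8,9,10} 1  {7,8,9,10} 1
  5 to go: {6,7,8,9,10} 2
  6 to go: {5,6,7,8,9,10} 2
  7 to go: {4,5,6,7,8,9,10} 2
  8 to go: {2,4,5,6,7,8,9,10} 2  {3,4,5,6,7,8,9,10} 2
  9 to go: {2,3,4,5,6,7,8,9,10} 4
  if 0:r drops first: 4 orders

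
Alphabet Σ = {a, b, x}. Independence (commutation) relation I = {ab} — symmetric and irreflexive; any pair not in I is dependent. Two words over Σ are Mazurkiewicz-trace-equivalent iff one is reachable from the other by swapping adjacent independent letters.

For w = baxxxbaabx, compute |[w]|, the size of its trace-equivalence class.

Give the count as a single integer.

piece 0:b — minimal
piece 1:a — minimal
piece 2:x rests on {0:b, 1:a}
piece 3:x rests on {2:x}
piece 4:x rests on {3:x}
piece 5:b rests on {4:x}
piece 6:a rests on {4:x}
piece 7:a rests on {6:a}
piece 8:b rests on {5:b}
piece 9:x rests on {7:a, 8:b}
minimal pieces: {0:b, 1:a}
ways to finish when only these pieces remain (= sum over removing one remaining piece with nothing left below it):
  1 left: {9}→1
  2 left: {7,9}→1  {8,9}→1
  3 left: {5,8,9}→1  {6,7,9}→1  {7,8,9}→2
  4 left: {5,7,8,9}→3  {6,7,8,9}→3
  5 left: {5,6,7,8,9}→6
  6 left: {4,5,6,7,8,9}→6
  7 left: {3,4,5,6,7,8,9}→6
  8 left: {2,3,4,5,6,7,8,9}→6
  placing 0:b first → 6 extensions
  placing 1:a first → 6 extensions
total linear extensions = 12

12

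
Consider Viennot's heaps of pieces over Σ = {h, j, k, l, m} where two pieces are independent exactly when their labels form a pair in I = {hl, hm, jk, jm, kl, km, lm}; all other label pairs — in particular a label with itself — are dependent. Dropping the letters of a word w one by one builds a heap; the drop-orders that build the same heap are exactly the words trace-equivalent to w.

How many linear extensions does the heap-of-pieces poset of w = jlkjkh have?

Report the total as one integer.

#0=j has no predecessor
#1=l depends on [0:j]
#2=k has no predecessor
#3=j depends on [1:l]
#4=k depends on [2:k]
#5=h depends on [3:j, 4:k]
sources: [0:j, 2:k]
N(rest) = Σ N(rest − s) over sources s of rest; N(one piece) = 1:
  size 1 → [5]=1
  size 2 → [3,5]=1  [4,5]=1
  size 3 → [1,3,5]=1  [2,4,5]=1  [3,4,5]=2
  size 4 → [0,1,3,5]=1  [1,3,4,5]=3  [2,3,4,5]=3
  first=0(j) contributes 6
  first=2(k) contributes 4
|[w]| = 10

10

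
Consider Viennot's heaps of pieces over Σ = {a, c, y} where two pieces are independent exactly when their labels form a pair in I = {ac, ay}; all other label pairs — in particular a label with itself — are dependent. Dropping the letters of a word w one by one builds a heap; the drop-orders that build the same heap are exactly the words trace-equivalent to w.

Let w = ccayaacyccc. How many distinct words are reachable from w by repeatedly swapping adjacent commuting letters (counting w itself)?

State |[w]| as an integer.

piece 0:c — minimal
piece 1:c rests on {0:c}
piece 2:a — minimal
piece 3:y rests on {1:c}
piece 4:a rests on {2:a}
piece 5:a rests on {4:a}
piece 6:c rests on {3:y}
piece 7:y rests on {6:c}
piece 8:c rests on {7:y}
piece 9:c rests on {8:c}
piece 10:c rests on {9:c}
minimal pieces: {0:c, 2:a}
ways to finish when only these pieces remain (= sum over removing one remaining piece with nothing left below it):
  1 left: {5}→1  {10}→1
  2 left: {4,5}→1  {5,10}→2  {9,10}→1
  3 left: {2,4,5}→1  {4,5,10}→3  {5,9,10}→3  {8,9,10}→1
  4 left: {2,4,5,10}→4  {4,5,9,10}→6  {5,8,9,10}→4  {7,8,9,10}→1
  5 left: {2,4,5,9,10}→10  {4,5,8,9,10}→10  {5,7,8,9,10}→5  {6,7,8,9,10}→1
  6 left: {2,4,5,8,9,10}→20  {3,6,7,8,9,10}→1  {4,5,7,8,9,10}→15  {5,6,7,8,9,10}→6
  7 left: {1,3,6,7,8,9,10}→1  {2,4,5,7,8,9,10}→35  {3,5,6,7,8,9,10}→7  {4,5,6,7,8,9,10}→21
  8 left: {0,1,3,6,7,8,9,10}→1  {1,3,5,6,7,8,9,10}→8  {2,4,5,6,7,8,9,10}→56  {3,4,5,6,7,8,9,10}→28
  9 left: {0,1,3,5,6,7,8,9,10}→9  {1,3,4,5,6,7,8,9,10}→36  {2,3,4,5,6,7,8,9,10}→84
  placing 0:c first → 120 extensions
  placing 2:a first → 45 extensions
total linear extensions = 165

165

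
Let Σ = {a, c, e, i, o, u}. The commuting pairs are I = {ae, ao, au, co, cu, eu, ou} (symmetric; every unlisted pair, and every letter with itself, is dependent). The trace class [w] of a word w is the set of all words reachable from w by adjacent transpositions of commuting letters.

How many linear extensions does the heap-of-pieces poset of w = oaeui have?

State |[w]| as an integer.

12

drop 0:o onto floor
drop 1:a onto floor
drop 2:e onto {0:o}
drop 3:u onto floor
drop 4:i onto {1:a, 2:e, 3:u}
ground layer = {0:o, 1:a, 3:u}
drop-orders for the pieces not yet dropped (sum over which currently-grounded one goes next):
  1 to go: {4} 1
  2 to go: {1,4} 1  {2,4} 1  {3,4} 1
  3 to go: {0,2,4} 1  {1,2,4} 2  {1,3,4} 2  {2,3,4} 2
  if 0:o drops first: 6 orders
  if 1:a drops first: 3 orders
  if 3:u drops first: 3 orders
heap linearizations: 12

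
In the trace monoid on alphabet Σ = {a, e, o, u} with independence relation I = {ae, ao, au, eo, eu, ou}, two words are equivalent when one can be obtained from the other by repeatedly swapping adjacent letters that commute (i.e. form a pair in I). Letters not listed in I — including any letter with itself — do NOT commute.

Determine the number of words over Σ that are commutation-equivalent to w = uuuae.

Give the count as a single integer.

piece 0:u — minimal
piece 1:u rests on {0:u}
piece 2:u rests on {1:u}
piece 3:a — minimal
piece 4:e — minimal
minimal pieces: {0:u, 3:a, 4:e}
ways to finish when only these pieces remain (= sum over removing one remaining piece with nothing left below it):
  1 left: {2}→1  {3}→1  {4}→1
  2 left: {1,2}→1  {2,3}→2  {2,4}→2  {3,4}→2
  3 left: {0,1,2}→1  {1,2,3}→3  {1,2,4}→3  {2,3,4}→6
  placing 0:u first → 12 extensions
  placing 3:a first → 4 extensions
  placing 4:e first → 4 extensions
total linear extensions = 20

20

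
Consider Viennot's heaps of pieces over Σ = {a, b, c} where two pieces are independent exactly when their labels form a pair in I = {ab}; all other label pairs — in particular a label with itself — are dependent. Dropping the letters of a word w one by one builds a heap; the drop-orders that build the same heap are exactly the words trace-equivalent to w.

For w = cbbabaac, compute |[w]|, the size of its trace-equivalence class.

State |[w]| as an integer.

20

piece 0:c — minimal
piece 1:b rests on {0:c}
piece 2:b rests on {1:b}
piece 3:a rests on {0:c}
piece 4:b rests on {2:b}
piece 5:a rests on {3:a}
piece 6:a rests on {5:a}
piece 7:c rests on {4:b, 6:a}
minimal pieces: {0:c}
ways to finish when only these pieces remain (= sum over removing one remaining piece with nothing left below it):
  1 left: {7}→1
  2 left: {4,7}→1  {6,7}→1
  3 left: {2,4,7}→1  {4,6,7}→2  {5,6,7}→1
  4 left: {1,2,4,7}→1  {2,4,6,7}→3  {3,5,6,7}→1  {4,5,6,7}→3
  5 left: {1,2,4,6,7}→4  {2,4,5,6,7}→6  {3,4,5,6,7}→4
  6 left: {1,2,4,5,6,7}→10  {2,3,4,5,6,7}→10
  placing 0:c first → 20 extensions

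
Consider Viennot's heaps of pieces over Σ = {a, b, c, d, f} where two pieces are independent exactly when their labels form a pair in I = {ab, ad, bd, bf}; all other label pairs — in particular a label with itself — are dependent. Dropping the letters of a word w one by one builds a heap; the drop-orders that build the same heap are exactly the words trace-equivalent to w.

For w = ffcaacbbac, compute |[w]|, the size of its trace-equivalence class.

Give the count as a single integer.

3

0(f) covers ∅
1(f) covers 0:f
2(c) covers 1:f
3(a) covers 2:c
4(a) covers 3:a
5(c) covers 4:a
6(b) covers 5:c
7(b) covers 6:b
8(a) covers 5:c
9(c) covers 7:b, 8:a
floor of heap: 0:f
completions by unplaced set U, small U first (add the entries for U minus each lowest piece of U):
  |U|=1: {9}:1
  |U|=2: {7,9}:1  {8,9}:1
  |U|=3: {6,7,9}:1  {7,8,9}:2
  |U|=4: {6,7,8,9}:3
  |U|=5: {5,6,7,8,9}:3
  |U|=6: {4,5,6,7,8,9}:3
  |U|=7: {3,4,5,6,7,8,9}:3
  |U|=8: {2,3,4,5,6,7,8,9}:3
  start at 0(f): 3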